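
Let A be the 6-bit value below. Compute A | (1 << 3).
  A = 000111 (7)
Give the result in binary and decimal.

Mask = 1 << 3 = 001000
Bit 3 of A is 0, so OR-ing with the mask flips it to 1.
  000111
| 001000
--------
  001111

Answer: 001111 (15)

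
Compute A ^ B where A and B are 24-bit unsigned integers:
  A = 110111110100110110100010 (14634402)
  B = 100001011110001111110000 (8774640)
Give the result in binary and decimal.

Apply ^ to each column (1 where bits differ):
  110111110100110110100010
^ 100001011110001111110000
--------------------------
  010110101010111001010010

Answer: 010110101010111001010010 (5942866)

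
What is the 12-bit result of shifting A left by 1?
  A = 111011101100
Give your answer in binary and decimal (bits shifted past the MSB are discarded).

Shift left by 1: drop the top 1 bit(s), append 1 zero(s) on the right.
  111011101100  ->  discard [1], keep [11011101100], append 0
= 110111011000

Answer: 110111011000 (3544)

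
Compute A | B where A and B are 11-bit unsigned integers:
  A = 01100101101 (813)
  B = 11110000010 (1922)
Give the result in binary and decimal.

Apply | to each column (1 where either bit is 1):
  01100101101
| 11110000010
-------------
  11110101111

Answer: 11110101111 (1967)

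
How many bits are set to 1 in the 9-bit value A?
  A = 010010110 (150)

010010110
1-bits at positions (from bit 0 = LSB): 1, 2, 4, 7
Count = 4

Answer: 4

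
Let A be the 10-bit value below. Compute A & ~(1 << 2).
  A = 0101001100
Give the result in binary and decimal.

Mask = ~(1 << 2) = 1111111011
Bit 2 of A is 1, so AND-ing with the mask clears it to 0.
  0101001100
& 1111111011
------------
  0101001000

Answer: 0101001000 (328)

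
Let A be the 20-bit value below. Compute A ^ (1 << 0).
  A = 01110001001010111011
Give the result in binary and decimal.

Mask = 1 << 0 = 00000000000000000001
Bit 0 of A is 1; XOR with the mask flips it to 0.
  01110001001010111011
^ 00000000000000000001
----------------------
  01110001001010111010

Answer: 01110001001010111010 (463546)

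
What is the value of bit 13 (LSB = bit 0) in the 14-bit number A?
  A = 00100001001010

Bit 13 is the 14th from the right.
  00100001001010
  ^
That bit is 0.

Answer: 0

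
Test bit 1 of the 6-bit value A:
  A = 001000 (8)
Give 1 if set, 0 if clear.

Bit 1 is the 2nd from the right.
  001000
      ^
That bit is 0.

Answer: 0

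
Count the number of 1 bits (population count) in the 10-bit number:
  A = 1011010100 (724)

1011010100
1-bits at positions (from bit 0 = LSB): 2, 4, 6, 7, 9
Count = 5

Answer: 5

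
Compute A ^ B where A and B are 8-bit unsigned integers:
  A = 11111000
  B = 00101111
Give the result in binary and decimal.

Apply ^ to each column (1 where bits differ):
  11111000
^ 00101111
----------
  11010111

Answer: 11010111 (215)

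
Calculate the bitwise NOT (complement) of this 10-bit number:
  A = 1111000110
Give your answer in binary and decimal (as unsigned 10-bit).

Flip each bit (0->1, 1->0):
  1111000110
  0000111001

Answer: 0000111001 (57)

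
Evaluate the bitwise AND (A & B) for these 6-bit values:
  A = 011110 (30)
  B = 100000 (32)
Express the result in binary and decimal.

Apply & to each column (1 only where both bits are 1):
  011110
& 100000
--------
  000000

Answer: 000000 (0)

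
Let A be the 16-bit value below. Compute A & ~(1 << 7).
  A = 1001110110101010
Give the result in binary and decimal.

Mask = ~(1 << 7) = 1111111101111111
Bit 7 of A is 1, so AND-ing with the mask clears it to 0.
  1001110110101010
& 1111111101111111
------------------
  1001110100101010

Answer: 1001110100101010 (40234)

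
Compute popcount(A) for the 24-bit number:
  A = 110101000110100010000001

110101000110100010000001
1-bits at positions (from bit 0 = LSB): 0, 7, 11, 13, 14, 18, 20, 22, 23
Count = 9

Answer: 9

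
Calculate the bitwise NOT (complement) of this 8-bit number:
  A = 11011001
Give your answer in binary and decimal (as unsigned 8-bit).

Flip each bit (0->1, 1->0):
  11011001
  00100110

Answer: 00100110 (38)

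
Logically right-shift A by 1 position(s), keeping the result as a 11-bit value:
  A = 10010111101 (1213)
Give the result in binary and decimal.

Logical shift right by 1: drop the bottom 1 bit(s), prepend 1 zero(s) on the left.
  10010111101  ->  keep [1001011110], discard [1], prepend 0
= 01001011110

Answer: 01001011110 (606)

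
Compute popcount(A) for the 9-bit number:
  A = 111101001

111101001
1-bits at positions (from bit 0 = LSB): 0, 3, 5, 6, 7, 8
Count = 6

Answer: 6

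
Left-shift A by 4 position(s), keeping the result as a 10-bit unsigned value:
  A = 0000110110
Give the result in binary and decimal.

Shift left by 4: drop the top 4 bit(s), append 4 zero(s) on the right.
  0000110110  ->  discard [0000], keep [110110], append 0000
= 1101100000

Answer: 1101100000 (864)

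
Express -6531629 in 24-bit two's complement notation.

1. Binary of +6531629:  011000111010101000101101
2. Invert bits:     100111000101010111010010
3. Add 1:           100111000101010111010011

Answer: 100111000101010111010011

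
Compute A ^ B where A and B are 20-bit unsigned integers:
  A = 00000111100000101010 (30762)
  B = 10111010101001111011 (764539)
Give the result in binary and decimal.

Apply ^ to each column (1 where bits differ):
  00000111100000101010
^ 10111010101001111011
----------------------
  10111101001001010001

Answer: 10111101001001010001 (774737)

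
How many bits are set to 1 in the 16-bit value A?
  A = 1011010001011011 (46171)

1011010001011011
1-bits at positions (from bit 0 = LSB): 0, 1, 3, 4, 6, 10, 12, 13, 15
Count = 9

Answer: 9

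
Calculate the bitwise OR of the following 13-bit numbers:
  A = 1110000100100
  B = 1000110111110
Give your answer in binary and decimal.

Apply | to each column (1 where either bit is 1):
  1110000100100
| 1000110111110
---------------
  1110110111110

Answer: 1110110111110 (7614)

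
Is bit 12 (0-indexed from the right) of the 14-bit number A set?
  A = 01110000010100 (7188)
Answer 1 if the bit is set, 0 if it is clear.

Bit 12 is the 13th from the right.
  01110000010100
   ^
That bit is 1.

Answer: 1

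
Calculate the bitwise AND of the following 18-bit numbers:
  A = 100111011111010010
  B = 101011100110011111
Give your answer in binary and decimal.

Apply & to each column (1 only where both bits are 1):
  100111011111010010
& 101011100110011111
--------------------
  100011000110010010

Answer: 100011000110010010 (143762)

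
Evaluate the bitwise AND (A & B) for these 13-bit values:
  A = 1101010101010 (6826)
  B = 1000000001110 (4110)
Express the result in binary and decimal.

Apply & to each column (1 only where both bits are 1):
  1101010101010
& 1000000001110
---------------
  1000000001010

Answer: 1000000001010 (4106)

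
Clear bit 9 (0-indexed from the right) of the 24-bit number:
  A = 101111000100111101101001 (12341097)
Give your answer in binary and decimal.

Mask = ~(1 << 9) = 111111111111110111111111
Bit 9 of A is 1, so AND-ing with the mask clears it to 0.
  101111000100111101101001
& 111111111111110111111111
--------------------------
  101111000100110101101001

Answer: 101111000100110101101001 (12340585)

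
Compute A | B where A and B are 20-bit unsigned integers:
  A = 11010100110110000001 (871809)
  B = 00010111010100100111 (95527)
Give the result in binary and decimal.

Apply | to each column (1 where either bit is 1):
  11010100110110000001
| 00010111010100100111
----------------------
  11010111110110100111

Answer: 11010111110110100111 (884135)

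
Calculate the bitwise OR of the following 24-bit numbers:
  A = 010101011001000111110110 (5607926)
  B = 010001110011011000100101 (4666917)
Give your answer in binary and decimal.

Apply | to each column (1 where either bit is 1):
  010101011001000111110110
| 010001110011011000100101
--------------------------
  010101111011011111110111

Answer: 010101111011011111110111 (5748727)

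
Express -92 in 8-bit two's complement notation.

1. Binary of +92:  01011100
2. Invert bits:     10100011
3. Add 1:           10100100

Answer: 10100100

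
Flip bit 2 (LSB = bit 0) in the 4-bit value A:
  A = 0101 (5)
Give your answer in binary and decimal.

Mask = 1 << 2 = 0100
Bit 2 of A is 1; XOR with the mask flips it to 0.
  0101
^ 0100
------
  0001

Answer: 0001 (1)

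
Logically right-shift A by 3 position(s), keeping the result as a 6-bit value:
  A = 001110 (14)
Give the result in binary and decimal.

Logical shift right by 3: drop the bottom 3 bit(s), prepend 3 zero(s) on the left.
  001110  ->  keep [001], discard [110], prepend 000
= 000001

Answer: 000001 (1)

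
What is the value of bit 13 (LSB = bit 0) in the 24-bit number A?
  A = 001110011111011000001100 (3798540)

Bit 13 is the 14th from the right.
  001110011111011000001100
            ^
That bit is 1.

Answer: 1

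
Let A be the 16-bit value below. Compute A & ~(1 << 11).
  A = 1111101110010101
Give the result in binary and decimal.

Mask = ~(1 << 11) = 1111011111111111
Bit 11 of A is 1, so AND-ing with the mask clears it to 0.
  1111101110010101
& 1111011111111111
------------------
  1111001110010101

Answer: 1111001110010101 (62357)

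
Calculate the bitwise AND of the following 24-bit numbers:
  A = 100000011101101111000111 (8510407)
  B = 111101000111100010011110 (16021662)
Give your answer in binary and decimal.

Apply & to each column (1 only where both bits are 1):
  100000011101101111000111
& 111101000111100010011110
--------------------------
  100000000101100010000110

Answer: 100000000101100010000110 (8411270)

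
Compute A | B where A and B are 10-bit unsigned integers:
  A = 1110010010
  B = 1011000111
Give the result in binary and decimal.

Apply | to each column (1 where either bit is 1):
  1110010010
| 1011000111
------------
  1111010111

Answer: 1111010111 (983)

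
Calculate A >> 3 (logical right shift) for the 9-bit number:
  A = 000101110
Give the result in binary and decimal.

Logical shift right by 3: drop the bottom 3 bit(s), prepend 3 zero(s) on the left.
  000101110  ->  keep [000101], discard [110], prepend 000
= 000000101

Answer: 000000101 (5)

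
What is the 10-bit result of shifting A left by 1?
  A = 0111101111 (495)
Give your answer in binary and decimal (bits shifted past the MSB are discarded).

Shift left by 1: drop the top 1 bit(s), append 1 zero(s) on the right.
  0111101111  ->  discard [0], keep [111101111], append 0
= 1111011110

Answer: 1111011110 (990)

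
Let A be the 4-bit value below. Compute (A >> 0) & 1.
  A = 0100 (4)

Bit 0 is the 1st from the right.
  0100
     ^
That bit is 0.

Answer: 0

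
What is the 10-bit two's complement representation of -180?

1. Binary of +180:  0010110100
2. Invert bits:     1101001011
3. Add 1:           1101001100

Answer: 1101001100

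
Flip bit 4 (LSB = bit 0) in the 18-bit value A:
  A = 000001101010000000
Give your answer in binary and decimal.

Mask = 1 << 4 = 000000000000010000
Bit 4 of A is 0; XOR with the mask flips it to 1.
  000001101010000000
^ 000000000000010000
--------------------
  000001101010010000

Answer: 000001101010010000 (6800)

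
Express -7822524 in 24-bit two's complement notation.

1. Binary of +7822524:  011101110101110010111100
2. Invert bits:     100010001010001101000011
3. Add 1:           100010001010001101000100

Answer: 100010001010001101000100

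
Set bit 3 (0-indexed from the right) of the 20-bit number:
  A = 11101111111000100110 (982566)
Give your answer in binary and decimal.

Mask = 1 << 3 = 00000000000000001000
Bit 3 of A is 0, so OR-ing with the mask flips it to 1.
  11101111111000100110
| 00000000000000001000
----------------------
  11101111111000101110

Answer: 11101111111000101110 (982574)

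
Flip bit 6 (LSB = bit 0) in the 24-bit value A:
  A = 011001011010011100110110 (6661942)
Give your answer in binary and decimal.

Mask = 1 << 6 = 000000000000000001000000
Bit 6 of A is 0; XOR with the mask flips it to 1.
  011001011010011100110110
^ 000000000000000001000000
--------------------------
  011001011010011101110110

Answer: 011001011010011101110110 (6662006)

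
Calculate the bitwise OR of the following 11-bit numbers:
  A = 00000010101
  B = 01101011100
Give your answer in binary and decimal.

Apply | to each column (1 where either bit is 1):
  00000010101
| 01101011100
-------------
  01101011101

Answer: 01101011101 (861)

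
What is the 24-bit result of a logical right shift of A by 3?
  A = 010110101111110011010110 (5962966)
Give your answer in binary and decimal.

Logical shift right by 3: drop the bottom 3 bit(s), prepend 3 zero(s) on the left.
  010110101111110011010110  ->  keep [010110101111110011010], discard [110], prepend 000
= 000010110101111110011010

Answer: 000010110101111110011010 (745370)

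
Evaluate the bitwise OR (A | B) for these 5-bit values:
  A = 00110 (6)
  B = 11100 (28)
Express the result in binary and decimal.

Apply | to each column (1 where either bit is 1):
  00110
| 11100
-------
  11110

Answer: 11110 (30)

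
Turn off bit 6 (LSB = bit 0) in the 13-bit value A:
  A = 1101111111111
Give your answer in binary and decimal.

Mask = ~(1 << 6) = 1111110111111
Bit 6 of A is 1, so AND-ing with the mask clears it to 0.
  1101111111111
& 1111110111111
---------------
  1101110111111

Answer: 1101110111111 (7103)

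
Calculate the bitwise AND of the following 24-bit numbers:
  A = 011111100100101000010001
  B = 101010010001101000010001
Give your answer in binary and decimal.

Apply & to each column (1 only where both bits are 1):
  011111100100101000010001
& 101010010001101000010001
--------------------------
  001010000000101000010001

Answer: 001010000000101000010001 (2624017)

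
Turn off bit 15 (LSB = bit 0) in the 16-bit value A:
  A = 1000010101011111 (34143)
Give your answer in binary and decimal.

Mask = ~(1 << 15) = 0111111111111111
Bit 15 of A is 1, so AND-ing with the mask clears it to 0.
  1000010101011111
& 0111111111111111
------------------
  0000010101011111

Answer: 0000010101011111 (1375)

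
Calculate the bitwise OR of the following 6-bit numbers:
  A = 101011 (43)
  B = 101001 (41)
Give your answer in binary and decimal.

Apply | to each column (1 where either bit is 1):
  101011
| 101001
--------
  101011

Answer: 101011 (43)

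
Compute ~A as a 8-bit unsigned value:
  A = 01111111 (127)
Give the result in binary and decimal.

Flip each bit (0->1, 1->0):
  01111111
  10000000

Answer: 10000000 (128)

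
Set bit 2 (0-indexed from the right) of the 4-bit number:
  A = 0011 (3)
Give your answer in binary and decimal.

Mask = 1 << 2 = 0100
Bit 2 of A is 0, so OR-ing with the mask flips it to 1.
  0011
| 0100
------
  0111

Answer: 0111 (7)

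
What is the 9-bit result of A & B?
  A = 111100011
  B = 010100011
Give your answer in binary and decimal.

Apply & to each column (1 only where both bits are 1):
  111100011
& 010100011
-----------
  010100011

Answer: 010100011 (163)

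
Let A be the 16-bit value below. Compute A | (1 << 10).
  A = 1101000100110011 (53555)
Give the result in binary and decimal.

Mask = 1 << 10 = 0000010000000000
Bit 10 of A is 0, so OR-ing with the mask flips it to 1.
  1101000100110011
| 0000010000000000
------------------
  1101010100110011

Answer: 1101010100110011 (54579)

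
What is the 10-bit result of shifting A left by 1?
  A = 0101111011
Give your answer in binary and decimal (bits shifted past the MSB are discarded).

Shift left by 1: drop the top 1 bit(s), append 1 zero(s) on the right.
  0101111011  ->  discard [0], keep [101111011], append 0
= 1011110110

Answer: 1011110110 (758)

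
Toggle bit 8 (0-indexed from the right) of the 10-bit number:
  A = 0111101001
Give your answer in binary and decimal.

Mask = 1 << 8 = 0100000000
Bit 8 of A is 1; XOR with the mask flips it to 0.
  0111101001
^ 0100000000
------------
  0011101001

Answer: 0011101001 (233)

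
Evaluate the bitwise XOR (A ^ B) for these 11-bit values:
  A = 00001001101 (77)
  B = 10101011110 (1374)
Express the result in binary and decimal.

Apply ^ to each column (1 where bits differ):
  00001001101
^ 10101011110
-------------
  10100010011

Answer: 10100010011 (1299)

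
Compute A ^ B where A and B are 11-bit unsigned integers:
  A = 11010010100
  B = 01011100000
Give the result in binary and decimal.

Apply ^ to each column (1 where bits differ):
  11010010100
^ 01011100000
-------------
  10001110100

Answer: 10001110100 (1140)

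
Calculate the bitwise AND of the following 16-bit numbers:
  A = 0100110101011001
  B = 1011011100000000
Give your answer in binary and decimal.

Apply & to each column (1 only where both bits are 1):
  0100110101011001
& 1011011100000000
------------------
  0000010100000000

Answer: 0000010100000000 (1280)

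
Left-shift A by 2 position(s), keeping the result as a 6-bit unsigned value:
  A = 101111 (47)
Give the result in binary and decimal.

Shift left by 2: drop the top 2 bit(s), append 2 zero(s) on the right.
  101111  ->  discard [10], keep [1111], append 00
= 111100

Answer: 111100 (60)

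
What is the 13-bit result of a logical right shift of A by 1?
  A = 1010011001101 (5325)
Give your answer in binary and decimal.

Logical shift right by 1: drop the bottom 1 bit(s), prepend 1 zero(s) on the left.
  1010011001101  ->  keep [101001100110], discard [1], prepend 0
= 0101001100110

Answer: 0101001100110 (2662)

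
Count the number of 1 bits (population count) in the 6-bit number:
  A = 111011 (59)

111011
1-bits at positions (from bit 0 = LSB): 0, 1, 3, 4, 5
Count = 5

Answer: 5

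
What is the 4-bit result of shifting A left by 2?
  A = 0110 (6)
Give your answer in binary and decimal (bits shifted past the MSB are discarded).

Shift left by 2: drop the top 2 bit(s), append 2 zero(s) on the right.
  0110  ->  discard [01], keep [10], append 00
= 1000

Answer: 1000 (8)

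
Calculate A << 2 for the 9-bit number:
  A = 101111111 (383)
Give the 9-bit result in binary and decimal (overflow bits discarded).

Shift left by 2: drop the top 2 bit(s), append 2 zero(s) on the right.
  101111111  ->  discard [10], keep [1111111], append 00
= 111111100

Answer: 111111100 (508)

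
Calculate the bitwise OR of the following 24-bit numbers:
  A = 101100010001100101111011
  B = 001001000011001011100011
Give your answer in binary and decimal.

Apply | to each column (1 where either bit is 1):
  101100010001100101111011
| 001001000011001011100011
--------------------------
  101101010011101111111011

Answer: 101101010011101111111011 (11877371)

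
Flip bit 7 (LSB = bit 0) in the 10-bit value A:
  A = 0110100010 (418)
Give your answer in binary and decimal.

Mask = 1 << 7 = 0010000000
Bit 7 of A is 1; XOR with the mask flips it to 0.
  0110100010
^ 0010000000
------------
  0100100010

Answer: 0100100010 (290)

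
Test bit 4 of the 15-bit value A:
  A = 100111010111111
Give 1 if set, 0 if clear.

Bit 4 is the 5th from the right.
  100111010111111
            ^
That bit is 1.

Answer: 1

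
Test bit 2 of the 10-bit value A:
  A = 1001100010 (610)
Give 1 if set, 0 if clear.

Bit 2 is the 3rd from the right.
  1001100010
         ^
That bit is 0.

Answer: 0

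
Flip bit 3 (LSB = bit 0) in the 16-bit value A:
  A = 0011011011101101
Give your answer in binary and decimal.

Mask = 1 << 3 = 0000000000001000
Bit 3 of A is 1; XOR with the mask flips it to 0.
  0011011011101101
^ 0000000000001000
------------------
  0011011011100101

Answer: 0011011011100101 (14053)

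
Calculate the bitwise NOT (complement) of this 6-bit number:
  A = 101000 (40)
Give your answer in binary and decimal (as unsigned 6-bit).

Flip each bit (0->1, 1->0):
  101000
  010111

Answer: 010111 (23)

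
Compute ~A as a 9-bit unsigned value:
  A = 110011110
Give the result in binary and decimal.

Flip each bit (0->1, 1->0):
  110011110
  001100001

Answer: 001100001 (97)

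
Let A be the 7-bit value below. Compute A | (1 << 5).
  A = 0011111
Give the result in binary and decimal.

Mask = 1 << 5 = 0100000
Bit 5 of A is 0, so OR-ing with the mask flips it to 1.
  0011111
| 0100000
---------
  0111111

Answer: 0111111 (63)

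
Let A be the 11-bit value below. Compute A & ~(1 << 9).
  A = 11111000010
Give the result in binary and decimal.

Mask = ~(1 << 9) = 10111111111
Bit 9 of A is 1, so AND-ing with the mask clears it to 0.
  11111000010
& 10111111111
-------------
  10111000010

Answer: 10111000010 (1474)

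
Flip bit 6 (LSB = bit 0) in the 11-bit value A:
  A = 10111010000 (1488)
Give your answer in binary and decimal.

Mask = 1 << 6 = 00001000000
Bit 6 of A is 1; XOR with the mask flips it to 0.
  10111010000
^ 00001000000
-------------
  10110010000

Answer: 10110010000 (1424)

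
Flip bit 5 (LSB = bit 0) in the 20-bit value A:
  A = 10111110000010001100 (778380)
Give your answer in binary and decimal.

Mask = 1 << 5 = 00000000000000100000
Bit 5 of A is 0; XOR with the mask flips it to 1.
  10111110000010001100
^ 00000000000000100000
----------------------
  10111110000010101100

Answer: 10111110000010101100 (778412)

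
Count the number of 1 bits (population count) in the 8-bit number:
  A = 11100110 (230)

11100110
1-bits at positions (from bit 0 = LSB): 1, 2, 5, 6, 7
Count = 5

Answer: 5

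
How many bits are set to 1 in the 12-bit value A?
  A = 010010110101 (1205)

010010110101
1-bits at positions (from bit 0 = LSB): 0, 2, 4, 5, 7, 10
Count = 6

Answer: 6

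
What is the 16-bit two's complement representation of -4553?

1. Binary of +4553:  0001000111001001
2. Invert bits:     1110111000110110
3. Add 1:           1110111000110111

Answer: 1110111000110111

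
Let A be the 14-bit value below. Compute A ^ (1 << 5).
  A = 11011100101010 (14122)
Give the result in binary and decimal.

Mask = 1 << 5 = 00000000100000
Bit 5 of A is 1; XOR with the mask flips it to 0.
  11011100101010
^ 00000000100000
----------------
  11011100001010

Answer: 11011100001010 (14090)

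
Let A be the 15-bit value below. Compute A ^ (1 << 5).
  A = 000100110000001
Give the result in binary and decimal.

Mask = 1 << 5 = 000000000100000
Bit 5 of A is 0; XOR with the mask flips it to 1.
  000100110000001
^ 000000000100000
-----------------
  000100110100001

Answer: 000100110100001 (2465)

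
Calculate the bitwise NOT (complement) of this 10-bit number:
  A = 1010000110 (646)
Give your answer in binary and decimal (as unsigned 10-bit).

Flip each bit (0->1, 1->0):
  1010000110
  0101111001

Answer: 0101111001 (377)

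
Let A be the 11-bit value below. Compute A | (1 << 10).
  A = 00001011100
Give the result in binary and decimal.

Mask = 1 << 10 = 10000000000
Bit 10 of A is 0, so OR-ing with the mask flips it to 1.
  00001011100
| 10000000000
-------------
  10001011100

Answer: 10001011100 (1116)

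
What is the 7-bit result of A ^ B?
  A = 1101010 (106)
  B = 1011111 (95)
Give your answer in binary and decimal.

Apply ^ to each column (1 where bits differ):
  1101010
^ 1011111
---------
  0110101

Answer: 0110101 (53)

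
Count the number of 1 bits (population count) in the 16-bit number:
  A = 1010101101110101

1010101101110101
1-bits at positions (from bit 0 = LSB): 0, 2, 4, 5, 6, 8, 9, 11, 13, 15
Count = 10

Answer: 10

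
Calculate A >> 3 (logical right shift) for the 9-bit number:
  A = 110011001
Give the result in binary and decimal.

Logical shift right by 3: drop the bottom 3 bit(s), prepend 3 zero(s) on the left.
  110011001  ->  keep [110011], discard [001], prepend 000
= 000110011

Answer: 000110011 (51)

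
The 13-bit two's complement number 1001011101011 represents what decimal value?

MSB is 1, so the value is negative. Find the magnitude:
1. Invert bits:  0110100010100
2. Add 1:        0110100010101  = 3349
3. Apply sign:   -3349

Answer: -3349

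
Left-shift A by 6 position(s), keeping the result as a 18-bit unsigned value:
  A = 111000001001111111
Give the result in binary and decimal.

Shift left by 6: drop the top 6 bit(s), append 6 zero(s) on the right.
  111000001001111111  ->  discard [111000], keep [001001111111], append 000000
= 001001111111000000

Answer: 001001111111000000 (40896)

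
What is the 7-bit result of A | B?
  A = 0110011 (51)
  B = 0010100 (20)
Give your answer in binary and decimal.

Apply | to each column (1 where either bit is 1):
  0110011
| 0010100
---------
  0110111

Answer: 0110111 (55)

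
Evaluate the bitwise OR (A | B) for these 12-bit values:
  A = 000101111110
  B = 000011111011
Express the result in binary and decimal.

Apply | to each column (1 where either bit is 1):
  000101111110
| 000011111011
--------------
  000111111111

Answer: 000111111111 (511)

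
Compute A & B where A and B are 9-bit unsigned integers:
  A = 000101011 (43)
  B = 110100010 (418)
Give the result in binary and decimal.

Apply & to each column (1 only where both bits are 1):
  000101011
& 110100010
-----------
  000100010

Answer: 000100010 (34)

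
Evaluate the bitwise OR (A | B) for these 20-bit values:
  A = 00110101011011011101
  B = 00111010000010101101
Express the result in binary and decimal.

Apply | to each column (1 where either bit is 1):
  00110101011011011101
| 00111010000010101101
----------------------
  00111111011011111101

Answer: 00111111011011111101 (259837)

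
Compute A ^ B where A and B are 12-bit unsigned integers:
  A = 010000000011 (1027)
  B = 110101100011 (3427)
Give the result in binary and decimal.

Apply ^ to each column (1 where bits differ):
  010000000011
^ 110101100011
--------------
  100101100000

Answer: 100101100000 (2400)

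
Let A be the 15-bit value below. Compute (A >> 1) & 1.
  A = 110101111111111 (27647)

Bit 1 is the 2nd from the right.
  110101111111111
               ^
That bit is 1.

Answer: 1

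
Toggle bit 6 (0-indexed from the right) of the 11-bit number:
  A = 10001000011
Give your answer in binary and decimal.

Mask = 1 << 6 = 00001000000
Bit 6 of A is 1; XOR with the mask flips it to 0.
  10001000011
^ 00001000000
-------------
  10000000011

Answer: 10000000011 (1027)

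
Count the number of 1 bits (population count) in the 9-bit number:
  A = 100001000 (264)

100001000
1-bits at positions (from bit 0 = LSB): 3, 8
Count = 2

Answer: 2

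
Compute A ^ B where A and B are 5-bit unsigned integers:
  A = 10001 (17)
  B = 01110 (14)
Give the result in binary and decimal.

Apply ^ to each column (1 where bits differ):
  10001
^ 01110
-------
  11111

Answer: 11111 (31)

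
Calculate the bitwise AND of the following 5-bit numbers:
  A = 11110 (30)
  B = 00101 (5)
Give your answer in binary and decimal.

Apply & to each column (1 only where both bits are 1):
  11110
& 00101
-------
  00100

Answer: 00100 (4)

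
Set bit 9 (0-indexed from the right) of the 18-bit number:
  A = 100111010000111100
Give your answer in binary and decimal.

Mask = 1 << 9 = 000000001000000000
Bit 9 of A is 0, so OR-ing with the mask flips it to 1.
  100111010000111100
| 000000001000000000
--------------------
  100111011000111100

Answer: 100111011000111100 (161340)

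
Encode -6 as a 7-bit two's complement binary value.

1. Binary of +6:  0000110
2. Invert bits:     1111001
3. Add 1:           1111010

Answer: 1111010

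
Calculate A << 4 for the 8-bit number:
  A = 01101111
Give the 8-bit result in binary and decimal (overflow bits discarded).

Shift left by 4: drop the top 4 bit(s), append 4 zero(s) on the right.
  01101111  ->  discard [0110], keep [1111], append 0000
= 11110000

Answer: 11110000 (240)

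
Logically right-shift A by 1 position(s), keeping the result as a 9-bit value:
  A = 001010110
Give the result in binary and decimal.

Logical shift right by 1: drop the bottom 1 bit(s), prepend 1 zero(s) on the left.
  001010110  ->  keep [00101011], discard [0], prepend 0
= 000101011

Answer: 000101011 (43)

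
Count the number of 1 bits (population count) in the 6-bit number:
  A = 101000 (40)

101000
1-bits at positions (from bit 0 = LSB): 3, 5
Count = 2

Answer: 2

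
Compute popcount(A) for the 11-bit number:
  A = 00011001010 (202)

00011001010
1-bits at positions (from bit 0 = LSB): 1, 3, 6, 7
Count = 4

Answer: 4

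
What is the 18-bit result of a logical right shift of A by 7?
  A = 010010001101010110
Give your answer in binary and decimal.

Logical shift right by 7: drop the bottom 7 bit(s), prepend 7 zero(s) on the left.
  010010001101010110  ->  keep [01001000110], discard [1010110], prepend 0000000
= 000000001001000110

Answer: 000000001001000110 (582)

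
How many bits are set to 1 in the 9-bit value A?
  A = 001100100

001100100
1-bits at positions (from bit 0 = LSB): 2, 5, 6
Count = 3

Answer: 3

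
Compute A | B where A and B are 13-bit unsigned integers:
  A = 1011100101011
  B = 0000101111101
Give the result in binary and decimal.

Apply | to each column (1 where either bit is 1):
  1011100101011
| 0000101111101
---------------
  1011101111111

Answer: 1011101111111 (6015)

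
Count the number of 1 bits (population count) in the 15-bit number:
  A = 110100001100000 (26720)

110100001100000
1-bits at positions (from bit 0 = LSB): 5, 6, 11, 13, 14
Count = 5

Answer: 5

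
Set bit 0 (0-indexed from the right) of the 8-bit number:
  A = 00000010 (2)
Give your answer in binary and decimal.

Mask = 1 << 0 = 00000001
Bit 0 of A is 0, so OR-ing with the mask flips it to 1.
  00000010
| 00000001
----------
  00000011

Answer: 00000011 (3)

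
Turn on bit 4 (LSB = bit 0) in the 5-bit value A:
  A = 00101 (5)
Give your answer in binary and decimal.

Mask = 1 << 4 = 10000
Bit 4 of A is 0, so OR-ing with the mask flips it to 1.
  00101
| 10000
-------
  10101

Answer: 10101 (21)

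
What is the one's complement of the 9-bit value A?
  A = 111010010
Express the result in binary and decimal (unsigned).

Flip each bit (0->1, 1->0):
  111010010
  000101101

Answer: 000101101 (45)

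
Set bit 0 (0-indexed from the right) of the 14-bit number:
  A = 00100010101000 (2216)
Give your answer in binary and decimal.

Mask = 1 << 0 = 00000000000001
Bit 0 of A is 0, so OR-ing with the mask flips it to 1.
  00100010101000
| 00000000000001
----------------
  00100010101001

Answer: 00100010101001 (2217)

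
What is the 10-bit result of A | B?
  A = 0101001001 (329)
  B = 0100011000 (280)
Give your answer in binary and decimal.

Apply | to each column (1 where either bit is 1):
  0101001001
| 0100011000
------------
  0101011001

Answer: 0101011001 (345)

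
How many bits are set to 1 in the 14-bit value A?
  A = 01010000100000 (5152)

01010000100000
1-bits at positions (from bit 0 = LSB): 5, 10, 12
Count = 3

Answer: 3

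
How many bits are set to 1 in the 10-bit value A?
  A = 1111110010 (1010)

1111110010
1-bits at positions (from bit 0 = LSB): 1, 4, 5, 6, 7, 8, 9
Count = 7

Answer: 7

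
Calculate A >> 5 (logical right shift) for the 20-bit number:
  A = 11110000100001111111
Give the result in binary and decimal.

Logical shift right by 5: drop the bottom 5 bit(s), prepend 5 zero(s) on the left.
  11110000100001111111  ->  keep [111100001000011], discard [11111], prepend 00000
= 00000111100001000011

Answer: 00000111100001000011 (30787)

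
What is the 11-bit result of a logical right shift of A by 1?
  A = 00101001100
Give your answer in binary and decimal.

Logical shift right by 1: drop the bottom 1 bit(s), prepend 1 zero(s) on the left.
  00101001100  ->  keep [0010100110], discard [0], prepend 0
= 00010100110

Answer: 00010100110 (166)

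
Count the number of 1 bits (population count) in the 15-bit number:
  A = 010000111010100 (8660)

010000111010100
1-bits at positions (from bit 0 = LSB): 2, 4, 6, 7, 8, 13
Count = 6

Answer: 6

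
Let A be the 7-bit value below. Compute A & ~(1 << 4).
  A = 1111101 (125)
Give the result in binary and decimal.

Mask = ~(1 << 4) = 1101111
Bit 4 of A is 1, so AND-ing with the mask clears it to 0.
  1111101
& 1101111
---------
  1101101

Answer: 1101101 (109)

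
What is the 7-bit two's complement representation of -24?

1. Binary of +24:  0011000
2. Invert bits:     1100111
3. Add 1:           1101000

Answer: 1101000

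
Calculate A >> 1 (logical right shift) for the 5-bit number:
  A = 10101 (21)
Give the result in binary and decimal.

Logical shift right by 1: drop the bottom 1 bit(s), prepend 1 zero(s) on the left.
  10101  ->  keep [1010], discard [1], prepend 0
= 01010

Answer: 01010 (10)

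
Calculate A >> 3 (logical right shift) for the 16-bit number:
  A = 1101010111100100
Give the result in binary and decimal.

Logical shift right by 3: drop the bottom 3 bit(s), prepend 3 zero(s) on the left.
  1101010111100100  ->  keep [1101010111100], discard [100], prepend 000
= 0001101010111100

Answer: 0001101010111100 (6844)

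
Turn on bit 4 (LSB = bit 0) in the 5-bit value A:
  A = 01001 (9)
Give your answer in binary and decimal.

Mask = 1 << 4 = 10000
Bit 4 of A is 0, so OR-ing with the mask flips it to 1.
  01001
| 10000
-------
  11001

Answer: 11001 (25)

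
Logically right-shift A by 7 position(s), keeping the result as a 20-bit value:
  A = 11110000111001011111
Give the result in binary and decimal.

Logical shift right by 7: drop the bottom 7 bit(s), prepend 7 zero(s) on the left.
  11110000111001011111  ->  keep [1111000011100], discard [1011111], prepend 0000000
= 00000001111000011100

Answer: 00000001111000011100 (7708)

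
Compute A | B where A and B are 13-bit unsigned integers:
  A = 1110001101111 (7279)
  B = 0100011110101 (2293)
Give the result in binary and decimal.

Apply | to each column (1 where either bit is 1):
  1110001101111
| 0100011110101
---------------
  1110011111111

Answer: 1110011111111 (7423)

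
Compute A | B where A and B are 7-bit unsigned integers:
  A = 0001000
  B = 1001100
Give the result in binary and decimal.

Apply | to each column (1 where either bit is 1):
  0001000
| 1001100
---------
  1001100

Answer: 1001100 (76)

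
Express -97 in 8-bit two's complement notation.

1. Binary of +97:  01100001
2. Invert bits:     10011110
3. Add 1:           10011111

Answer: 10011111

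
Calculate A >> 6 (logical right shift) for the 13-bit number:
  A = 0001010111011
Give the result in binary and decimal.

Logical shift right by 6: drop the bottom 6 bit(s), prepend 6 zero(s) on the left.
  0001010111011  ->  keep [0001010], discard [111011], prepend 000000
= 0000000001010

Answer: 0000000001010 (10)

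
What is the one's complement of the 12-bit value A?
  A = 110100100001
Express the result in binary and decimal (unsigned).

Flip each bit (0->1, 1->0):
  110100100001
  001011011110

Answer: 001011011110 (734)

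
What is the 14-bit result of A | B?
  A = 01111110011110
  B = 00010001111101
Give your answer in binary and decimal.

Apply | to each column (1 where either bit is 1):
  01111110011110
| 00010001111101
----------------
  01111111111111

Answer: 01111111111111 (8191)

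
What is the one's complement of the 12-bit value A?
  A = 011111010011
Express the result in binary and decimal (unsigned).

Flip each bit (0->1, 1->0):
  011111010011
  100000101100

Answer: 100000101100 (2092)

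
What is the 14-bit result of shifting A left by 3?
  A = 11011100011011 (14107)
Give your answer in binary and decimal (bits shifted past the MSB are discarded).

Shift left by 3: drop the top 3 bit(s), append 3 zero(s) on the right.
  11011100011011  ->  discard [110], keep [11100011011], append 000
= 11100011011000

Answer: 11100011011000 (14552)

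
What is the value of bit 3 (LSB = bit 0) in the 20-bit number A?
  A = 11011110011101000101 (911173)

Bit 3 is the 4th from the right.
  11011110011101000101
                  ^
That bit is 0.

Answer: 0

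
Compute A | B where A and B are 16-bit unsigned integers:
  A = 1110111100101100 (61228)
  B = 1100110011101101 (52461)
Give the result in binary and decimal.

Apply | to each column (1 where either bit is 1):
  1110111100101100
| 1100110011101101
------------------
  1110111111101101

Answer: 1110111111101101 (61421)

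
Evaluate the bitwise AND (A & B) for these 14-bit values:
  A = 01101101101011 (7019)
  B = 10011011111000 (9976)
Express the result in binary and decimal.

Apply & to each column (1 only where both bits are 1):
  01101101101011
& 10011011111000
----------------
  00001001101000

Answer: 00001001101000 (616)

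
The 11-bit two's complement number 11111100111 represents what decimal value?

MSB is 1, so the value is negative. Find the magnitude:
1. Invert bits:  00000011000
2. Add 1:        00000011001  = 25
3. Apply sign:   -25

Answer: -25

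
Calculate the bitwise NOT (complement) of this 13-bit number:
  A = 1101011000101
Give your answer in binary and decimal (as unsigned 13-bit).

Flip each bit (0->1, 1->0):
  1101011000101
  0010100111010

Answer: 0010100111010 (1338)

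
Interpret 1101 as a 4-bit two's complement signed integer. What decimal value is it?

MSB is 1, so the value is negative. Find the magnitude:
1. Invert bits:  0010
2. Add 1:        0011  = 3
3. Apply sign:   -3

Answer: -3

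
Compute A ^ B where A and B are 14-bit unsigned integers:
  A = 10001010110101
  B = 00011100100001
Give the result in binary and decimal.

Apply ^ to each column (1 where bits differ):
  10001010110101
^ 00011100100001
----------------
  10010110010100

Answer: 10010110010100 (9620)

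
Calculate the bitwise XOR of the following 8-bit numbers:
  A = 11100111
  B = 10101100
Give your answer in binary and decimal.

Apply ^ to each column (1 where bits differ):
  11100111
^ 10101100
----------
  01001011

Answer: 01001011 (75)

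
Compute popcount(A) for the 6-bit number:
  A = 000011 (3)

000011
1-bits at positions (from bit 0 = LSB): 0, 1
Count = 2

Answer: 2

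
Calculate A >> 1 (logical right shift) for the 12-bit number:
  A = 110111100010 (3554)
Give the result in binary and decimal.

Logical shift right by 1: drop the bottom 1 bit(s), prepend 1 zero(s) on the left.
  110111100010  ->  keep [11011110001], discard [0], prepend 0
= 011011110001

Answer: 011011110001 (1777)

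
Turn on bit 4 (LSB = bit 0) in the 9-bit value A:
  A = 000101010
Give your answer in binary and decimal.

Mask = 1 << 4 = 000010000
Bit 4 of A is 0, so OR-ing with the mask flips it to 1.
  000101010
| 000010000
-----------
  000111010

Answer: 000111010 (58)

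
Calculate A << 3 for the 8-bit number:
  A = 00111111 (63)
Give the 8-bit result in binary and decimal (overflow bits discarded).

Shift left by 3: drop the top 3 bit(s), append 3 zero(s) on the right.
  00111111  ->  discard [001], keep [11111], append 000
= 11111000

Answer: 11111000 (248)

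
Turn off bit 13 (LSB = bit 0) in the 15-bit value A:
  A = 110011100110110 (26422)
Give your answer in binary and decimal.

Mask = ~(1 << 13) = 101111111111111
Bit 13 of A is 1, so AND-ing with the mask clears it to 0.
  110011100110110
& 101111111111111
-----------------
  100011100110110

Answer: 100011100110110 (18230)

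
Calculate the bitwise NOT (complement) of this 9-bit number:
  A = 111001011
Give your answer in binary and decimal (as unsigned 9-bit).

Flip each bit (0->1, 1->0):
  111001011
  000110100

Answer: 000110100 (52)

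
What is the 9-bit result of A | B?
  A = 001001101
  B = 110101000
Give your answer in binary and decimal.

Apply | to each column (1 where either bit is 1):
  001001101
| 110101000
-----------
  111101101

Answer: 111101101 (493)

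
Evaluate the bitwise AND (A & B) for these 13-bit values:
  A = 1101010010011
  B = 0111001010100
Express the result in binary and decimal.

Apply & to each column (1 only where both bits are 1):
  1101010010011
& 0111001010100
---------------
  0101000010000

Answer: 0101000010000 (2576)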